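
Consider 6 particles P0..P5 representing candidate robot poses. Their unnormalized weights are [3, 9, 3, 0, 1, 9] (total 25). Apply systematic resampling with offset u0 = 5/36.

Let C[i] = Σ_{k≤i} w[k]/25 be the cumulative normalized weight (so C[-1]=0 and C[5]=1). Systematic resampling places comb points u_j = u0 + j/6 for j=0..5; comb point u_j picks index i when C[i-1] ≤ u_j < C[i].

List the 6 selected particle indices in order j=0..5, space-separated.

C = [3/25, 12/25, 3/5, 3/5, 16/25, 1]
j=0: u_0=5/36 ∈ [3/25, 12/25) → index 1
j=1: u_1=11/36 ∈ [3/25, 12/25) → index 1
j=2: u_2=17/36 ∈ [3/25, 12/25) → index 1
j=3: u_3=23/36 ∈ [3/5, 16/25) → index 4
j=4: u_4=29/36 ∈ [16/25, 1) → index 5
j=5: u_5=35/36 ∈ [16/25, 1) → index 5

1 1 1 4 5 5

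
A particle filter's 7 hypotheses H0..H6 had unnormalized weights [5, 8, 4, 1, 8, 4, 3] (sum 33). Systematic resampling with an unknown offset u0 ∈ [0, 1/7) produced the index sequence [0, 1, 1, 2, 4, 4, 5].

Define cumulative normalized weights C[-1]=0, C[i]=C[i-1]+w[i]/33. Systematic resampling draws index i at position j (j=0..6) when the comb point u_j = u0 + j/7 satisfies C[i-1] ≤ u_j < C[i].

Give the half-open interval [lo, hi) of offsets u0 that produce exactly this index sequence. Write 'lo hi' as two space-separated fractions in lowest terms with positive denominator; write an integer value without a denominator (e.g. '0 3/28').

2/231 4/77

C = [5/33, 13/33, 17/33, 6/11, 26/33, 10/11, 1]
j=0 picked index 0: u0 ∈ [0, 5/33)
j=1 picked index 1: u0 ∈ [2/231, 58/231)
j=2 picked index 1: u0 ∈ [-31/231, 25/231)
j=3 picked index 2: u0 ∈ [-8/231, 20/231)
j=4 picked index 4: u0 ∈ [-2/77, 50/231)
j=5 picked index 4: u0 ∈ [-13/77, 17/231)
j=6 picked index 5: u0 ∈ [-16/231, 4/77)
intersection: [2/231, 4/77)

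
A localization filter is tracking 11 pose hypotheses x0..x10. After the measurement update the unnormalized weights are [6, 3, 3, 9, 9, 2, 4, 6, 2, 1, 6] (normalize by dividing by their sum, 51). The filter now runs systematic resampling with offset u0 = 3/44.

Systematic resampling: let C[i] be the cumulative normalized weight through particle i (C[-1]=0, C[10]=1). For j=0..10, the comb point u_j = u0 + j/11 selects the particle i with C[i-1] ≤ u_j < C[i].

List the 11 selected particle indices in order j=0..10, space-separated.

C = [2/17, 3/17, 4/17, 7/17, 10/17, 32/51, 12/17, 14/17, 44/51, 15/17, 1]
j=0: u_0=3/44 ∈ [0, 2/17) → index 0
j=1: u_1=7/44 ∈ [2/17, 3/17) → index 1
j=2: u_2=1/4 ∈ [4/17, 7/17) → index 3
j=3: u_3=15/44 ∈ [4/17, 7/17) → index 3
j=4: u_4=19/44 ∈ [7/17, 10/17) → index 4
j=5: u_5=23/44 ∈ [7/17, 10/17) → index 4
j=6: u_6=27/44 ∈ [10/17, 32/51) → index 5
j=7: u_7=31/44 ∈ [32/51, 12/17) → index 6
j=8: u_8=35/44 ∈ [12/17, 14/17) → index 7
j=9: u_9=39/44 ∈ [15/17, 1) → index 10
j=10: u_10=43/44 ∈ [15/17, 1) → index 10

0 1 3 3 4 4 5 6 7 10 10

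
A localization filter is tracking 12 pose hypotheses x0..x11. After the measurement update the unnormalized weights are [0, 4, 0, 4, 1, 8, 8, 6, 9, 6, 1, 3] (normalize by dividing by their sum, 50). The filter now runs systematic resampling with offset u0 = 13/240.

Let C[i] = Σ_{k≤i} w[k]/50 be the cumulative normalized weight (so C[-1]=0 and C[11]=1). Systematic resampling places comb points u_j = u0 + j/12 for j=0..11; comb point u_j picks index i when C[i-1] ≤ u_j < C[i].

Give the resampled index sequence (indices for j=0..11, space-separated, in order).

1 3 5 5 6 6 7 8 8 9 9 11

C = [0, 2/25, 2/25, 4/25, 9/50, 17/50, 1/2, 31/50, 4/5, 23/25, 47/50, 1]
j=0: u_0=13/240 ∈ [0, 2/25) → index 1
j=1: u_1=11/80 ∈ [2/25, 4/25) → index 3
j=2: u_2=53/240 ∈ [9/50, 17/50) → index 5
j=3: u_3=73/240 ∈ [9/50, 17/50) → index 5
j=4: u_4=31/80 ∈ [17/50, 1/2) → index 6
j=5: u_5=113/240 ∈ [17/50, 1/2) → index 6
j=6: u_6=133/240 ∈ [1/2, 31/50) → index 7
j=7: u_7=51/80 ∈ [31/50, 4/5) → index 8
j=8: u_8=173/240 ∈ [31/50, 4/5) → index 8
j=9: u_9=193/240 ∈ [4/5, 23/25) → index 9
j=10: u_10=71/80 ∈ [4/5, 23/25) → index 9
j=11: u_11=233/240 ∈ [47/50, 1) → index 11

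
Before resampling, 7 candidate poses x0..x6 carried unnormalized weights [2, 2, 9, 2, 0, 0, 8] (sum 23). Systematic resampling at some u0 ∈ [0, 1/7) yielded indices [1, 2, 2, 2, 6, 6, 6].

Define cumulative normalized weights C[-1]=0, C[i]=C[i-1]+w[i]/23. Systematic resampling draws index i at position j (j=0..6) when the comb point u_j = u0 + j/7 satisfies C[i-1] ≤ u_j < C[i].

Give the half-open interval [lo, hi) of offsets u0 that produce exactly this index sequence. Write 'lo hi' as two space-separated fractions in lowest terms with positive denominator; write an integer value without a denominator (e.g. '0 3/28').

C = [2/23, 4/23, 13/23, 15/23, 15/23, 15/23, 1]
j=0 picked index 1: u0 ∈ [2/23, 4/23)
j=1 picked index 2: u0 ∈ [5/161, 68/161)
j=2 picked index 2: u0 ∈ [-18/161, 45/161)
j=3 picked index 2: u0 ∈ [-41/161, 22/161)
j=4 picked index 6: u0 ∈ [13/161, 3/7)
j=5 picked index 6: u0 ∈ [-10/161, 2/7)
j=6 picked index 6: u0 ∈ [-33/161, 1/7)
intersection: [2/23, 22/161)

2/23 22/161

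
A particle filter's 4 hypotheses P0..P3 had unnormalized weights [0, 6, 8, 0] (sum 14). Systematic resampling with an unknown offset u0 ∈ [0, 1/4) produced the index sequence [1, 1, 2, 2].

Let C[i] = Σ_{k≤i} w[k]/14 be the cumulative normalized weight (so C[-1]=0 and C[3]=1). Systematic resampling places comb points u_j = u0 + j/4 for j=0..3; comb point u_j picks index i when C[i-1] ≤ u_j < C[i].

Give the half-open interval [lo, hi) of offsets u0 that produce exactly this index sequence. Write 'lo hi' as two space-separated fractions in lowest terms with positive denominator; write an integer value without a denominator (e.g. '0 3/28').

C = [0, 3/7, 1, 1]
j=0 picked index 1: u0 ∈ [0, 3/7)
j=1 picked index 1: u0 ∈ [-1/4, 5/28)
j=2 picked index 2: u0 ∈ [-1/14, 1/2)
j=3 picked index 2: u0 ∈ [-9/28, 1/4)
intersection: [0, 5/28)

0 5/28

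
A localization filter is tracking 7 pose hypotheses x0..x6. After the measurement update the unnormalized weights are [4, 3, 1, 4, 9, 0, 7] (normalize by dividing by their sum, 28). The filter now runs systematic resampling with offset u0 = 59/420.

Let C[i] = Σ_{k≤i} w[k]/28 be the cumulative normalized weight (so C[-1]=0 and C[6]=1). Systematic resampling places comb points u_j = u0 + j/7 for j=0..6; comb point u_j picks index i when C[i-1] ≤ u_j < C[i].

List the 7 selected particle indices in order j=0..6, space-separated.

0 2 3 4 4 6 6

C = [1/7, 1/4, 2/7, 3/7, 3/4, 3/4, 1]
j=0: u_0=59/420 ∈ [0, 1/7) → index 0
j=1: u_1=17/60 ∈ [1/4, 2/7) → index 2
j=2: u_2=179/420 ∈ [2/7, 3/7) → index 3
j=3: u_3=239/420 ∈ [3/7, 3/4) → index 4
j=4: u_4=299/420 ∈ [3/7, 3/4) → index 4
j=5: u_5=359/420 ∈ [3/4, 1) → index 6
j=6: u_6=419/420 ∈ [3/4, 1) → index 6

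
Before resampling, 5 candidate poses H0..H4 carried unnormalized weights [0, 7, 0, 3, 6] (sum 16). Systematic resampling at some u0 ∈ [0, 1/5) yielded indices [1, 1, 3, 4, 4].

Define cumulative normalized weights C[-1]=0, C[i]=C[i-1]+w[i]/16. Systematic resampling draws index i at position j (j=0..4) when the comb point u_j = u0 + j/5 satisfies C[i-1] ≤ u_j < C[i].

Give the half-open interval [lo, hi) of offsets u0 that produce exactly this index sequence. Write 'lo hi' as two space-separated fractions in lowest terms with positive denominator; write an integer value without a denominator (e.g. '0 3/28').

3/80 1/5

C = [0, 7/16, 7/16, 5/8, 1]
j=0 picked index 1: u0 ∈ [0, 7/16)
j=1 picked index 1: u0 ∈ [-1/5, 19/80)
j=2 picked index 3: u0 ∈ [3/80, 9/40)
j=3 picked index 4: u0 ∈ [1/40, 2/5)
j=4 picked index 4: u0 ∈ [-7/40, 1/5)
intersection: [3/80, 1/5)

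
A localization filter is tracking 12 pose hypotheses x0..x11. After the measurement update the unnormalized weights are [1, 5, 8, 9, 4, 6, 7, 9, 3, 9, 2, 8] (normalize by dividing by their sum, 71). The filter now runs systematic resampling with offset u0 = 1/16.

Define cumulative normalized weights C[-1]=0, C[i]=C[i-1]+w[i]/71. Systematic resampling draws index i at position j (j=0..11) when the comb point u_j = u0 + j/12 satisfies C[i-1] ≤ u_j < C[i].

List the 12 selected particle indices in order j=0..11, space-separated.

1 2 3 3 5 6 6 7 8 9 11 11

C = [1/71, 6/71, 14/71, 23/71, 27/71, 33/71, 40/71, 49/71, 52/71, 61/71, 63/71, 1]
j=0: u_0=1/16 ∈ [1/71, 6/71) → index 1
j=1: u_1=7/48 ∈ [6/71, 14/71) → index 2
j=2: u_2=11/48 ∈ [14/71, 23/71) → index 3
j=3: u_3=5/16 ∈ [14/71, 23/71) → index 3
j=4: u_4=19/48 ∈ [27/71, 33/71) → index 5
j=5: u_5=23/48 ∈ [33/71, 40/71) → index 6
j=6: u_6=9/16 ∈ [33/71, 40/71) → index 6
j=7: u_7=31/48 ∈ [40/71, 49/71) → index 7
j=8: u_8=35/48 ∈ [49/71, 52/71) → index 8
j=9: u_9=13/16 ∈ [52/71, 61/71) → index 9
j=10: u_10=43/48 ∈ [63/71, 1) → index 11
j=11: u_11=47/48 ∈ [63/71, 1) → index 11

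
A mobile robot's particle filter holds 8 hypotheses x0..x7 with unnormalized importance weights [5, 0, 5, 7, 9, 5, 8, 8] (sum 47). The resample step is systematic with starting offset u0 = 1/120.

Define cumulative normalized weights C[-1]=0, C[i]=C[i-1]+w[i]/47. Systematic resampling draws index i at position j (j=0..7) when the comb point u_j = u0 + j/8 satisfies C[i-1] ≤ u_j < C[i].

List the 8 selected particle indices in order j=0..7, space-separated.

0 2 3 4 4 5 6 7

C = [5/47, 5/47, 10/47, 17/47, 26/47, 31/47, 39/47, 1]
j=0: u_0=1/120 ∈ [0, 5/47) → index 0
j=1: u_1=2/15 ∈ [5/47, 10/47) → index 2
j=2: u_2=31/120 ∈ [10/47, 17/47) → index 3
j=3: u_3=23/60 ∈ [17/47, 26/47) → index 4
j=4: u_4=61/120 ∈ [17/47, 26/47) → index 4
j=5: u_5=19/30 ∈ [26/47, 31/47) → index 5
j=6: u_6=91/120 ∈ [31/47, 39/47) → index 6
j=7: u_7=53/60 ∈ [39/47, 1) → index 7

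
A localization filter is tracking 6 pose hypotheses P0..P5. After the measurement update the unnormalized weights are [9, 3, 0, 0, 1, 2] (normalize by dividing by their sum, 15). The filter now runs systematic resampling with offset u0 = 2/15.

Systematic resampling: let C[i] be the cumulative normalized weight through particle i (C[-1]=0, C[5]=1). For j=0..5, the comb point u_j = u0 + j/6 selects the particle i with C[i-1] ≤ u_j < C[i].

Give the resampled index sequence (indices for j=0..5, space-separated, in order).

C = [3/5, 4/5, 4/5, 4/5, 13/15, 1]
j=0: u_0=2/15 ∈ [0, 3/5) → index 0
j=1: u_1=3/10 ∈ [0, 3/5) → index 0
j=2: u_2=7/15 ∈ [0, 3/5) → index 0
j=3: u_3=19/30 ∈ [3/5, 4/5) → index 1
j=4: u_4=4/5 ∈ [4/5, 13/15) → index 4
j=5: u_5=29/30 ∈ [13/15, 1) → index 5

0 0 0 1 4 5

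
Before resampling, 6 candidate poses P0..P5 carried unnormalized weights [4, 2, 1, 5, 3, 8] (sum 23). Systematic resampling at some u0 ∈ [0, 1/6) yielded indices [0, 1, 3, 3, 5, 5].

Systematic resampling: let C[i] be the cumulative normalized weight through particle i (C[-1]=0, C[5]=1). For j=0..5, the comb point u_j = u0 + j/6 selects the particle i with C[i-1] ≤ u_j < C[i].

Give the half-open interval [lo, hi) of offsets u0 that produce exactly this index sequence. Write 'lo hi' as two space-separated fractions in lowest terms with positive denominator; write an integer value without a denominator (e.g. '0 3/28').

1/138 1/46

C = [4/23, 6/23, 7/23, 12/23, 15/23, 1]
j=0 picked index 0: u0 ∈ [0, 4/23)
j=1 picked index 1: u0 ∈ [1/138, 13/138)
j=2 picked index 3: u0 ∈ [-2/69, 13/69)
j=3 picked index 3: u0 ∈ [-9/46, 1/46)
j=4 picked index 5: u0 ∈ [-1/69, 1/3)
j=5 picked index 5: u0 ∈ [-25/138, 1/6)
intersection: [1/138, 1/46)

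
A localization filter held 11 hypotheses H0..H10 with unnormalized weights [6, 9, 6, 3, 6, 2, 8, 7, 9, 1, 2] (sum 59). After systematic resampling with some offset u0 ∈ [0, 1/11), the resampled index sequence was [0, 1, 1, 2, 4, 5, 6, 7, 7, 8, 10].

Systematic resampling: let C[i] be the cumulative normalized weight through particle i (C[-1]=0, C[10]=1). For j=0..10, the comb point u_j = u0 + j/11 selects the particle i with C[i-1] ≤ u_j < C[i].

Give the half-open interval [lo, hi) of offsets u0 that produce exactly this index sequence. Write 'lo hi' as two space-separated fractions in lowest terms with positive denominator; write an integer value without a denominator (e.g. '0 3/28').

37/649 45/649

C = [6/59, 15/59, 21/59, 24/59, 30/59, 32/59, 40/59, 47/59, 56/59, 57/59, 1]
j=0 picked index 0: u0 ∈ [0, 6/59)
j=1 picked index 1: u0 ∈ [7/649, 106/649)
j=2 picked index 1: u0 ∈ [-52/649, 47/649)
j=3 picked index 2: u0 ∈ [-12/649, 54/649)
j=4 picked index 4: u0 ∈ [28/649, 94/649)
j=5 picked index 5: u0 ∈ [35/649, 57/649)
j=6 picked index 6: u0 ∈ [-2/649, 86/649)
j=7 picked index 7: u0 ∈ [27/649, 104/649)
j=8 picked index 7: u0 ∈ [-32/649, 45/649)
j=9 picked index 8: u0 ∈ [-14/649, 85/649)
j=10 picked index 10: u0 ∈ [37/649, 1/11)
intersection: [37/649, 45/649)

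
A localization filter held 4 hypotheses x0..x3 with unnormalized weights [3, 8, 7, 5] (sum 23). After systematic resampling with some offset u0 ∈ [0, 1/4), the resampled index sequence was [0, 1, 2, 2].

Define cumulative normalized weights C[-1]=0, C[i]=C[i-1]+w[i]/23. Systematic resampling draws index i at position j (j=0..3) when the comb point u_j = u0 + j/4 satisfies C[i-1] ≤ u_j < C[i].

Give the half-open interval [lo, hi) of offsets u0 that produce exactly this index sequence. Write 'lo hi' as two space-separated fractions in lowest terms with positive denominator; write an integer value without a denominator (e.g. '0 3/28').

0 3/92

C = [3/23, 11/23, 18/23, 1]
j=0 picked index 0: u0 ∈ [0, 3/23)
j=1 picked index 1: u0 ∈ [-11/92, 21/92)
j=2 picked index 2: u0 ∈ [-1/46, 13/46)
j=3 picked index 2: u0 ∈ [-25/92, 3/92)
intersection: [0, 3/92)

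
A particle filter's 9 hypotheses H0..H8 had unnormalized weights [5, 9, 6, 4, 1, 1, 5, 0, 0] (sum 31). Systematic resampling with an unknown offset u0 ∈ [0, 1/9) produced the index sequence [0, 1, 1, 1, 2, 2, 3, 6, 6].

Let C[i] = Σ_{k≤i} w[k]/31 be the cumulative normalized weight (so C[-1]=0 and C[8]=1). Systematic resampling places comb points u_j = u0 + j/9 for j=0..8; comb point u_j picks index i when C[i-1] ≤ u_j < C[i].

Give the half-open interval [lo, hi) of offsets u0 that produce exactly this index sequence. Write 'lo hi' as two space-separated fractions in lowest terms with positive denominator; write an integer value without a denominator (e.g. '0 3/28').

17/279 25/279

C = [5/31, 14/31, 20/31, 24/31, 25/31, 26/31, 1, 1, 1]
j=0 picked index 0: u0 ∈ [0, 5/31)
j=1 picked index 1: u0 ∈ [14/279, 95/279)
j=2 picked index 1: u0 ∈ [-17/279, 64/279)
j=3 picked index 1: u0 ∈ [-16/93, 11/93)
j=4 picked index 2: u0 ∈ [2/279, 56/279)
j=5 picked index 2: u0 ∈ [-29/279, 25/279)
j=6 picked index 3: u0 ∈ [-2/93, 10/93)
j=7 picked index 6: u0 ∈ [17/279, 2/9)
j=8 picked index 6: u0 ∈ [-14/279, 1/9)
intersection: [17/279, 25/279)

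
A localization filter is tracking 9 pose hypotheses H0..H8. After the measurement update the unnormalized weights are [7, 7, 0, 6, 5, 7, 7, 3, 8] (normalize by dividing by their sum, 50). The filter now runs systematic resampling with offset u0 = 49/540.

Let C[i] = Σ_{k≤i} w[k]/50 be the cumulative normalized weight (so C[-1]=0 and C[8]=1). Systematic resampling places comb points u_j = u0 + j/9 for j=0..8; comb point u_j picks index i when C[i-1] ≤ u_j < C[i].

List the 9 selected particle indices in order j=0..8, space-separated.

C = [7/50, 7/25, 7/25, 2/5, 1/2, 16/25, 39/50, 21/25, 1]
j=0: u_0=49/540 ∈ [0, 7/50) → index 0
j=1: u_1=109/540 ∈ [7/50, 7/25) → index 1
j=2: u_2=169/540 ∈ [7/25, 2/5) → index 3
j=3: u_3=229/540 ∈ [2/5, 1/2) → index 4
j=4: u_4=289/540 ∈ [1/2, 16/25) → index 5
j=5: u_5=349/540 ∈ [16/25, 39/50) → index 6
j=6: u_6=409/540 ∈ [16/25, 39/50) → index 6
j=7: u_7=469/540 ∈ [21/25, 1) → index 8
j=8: u_8=529/540 ∈ [21/25, 1) → index 8

0 1 3 4 5 6 6 8 8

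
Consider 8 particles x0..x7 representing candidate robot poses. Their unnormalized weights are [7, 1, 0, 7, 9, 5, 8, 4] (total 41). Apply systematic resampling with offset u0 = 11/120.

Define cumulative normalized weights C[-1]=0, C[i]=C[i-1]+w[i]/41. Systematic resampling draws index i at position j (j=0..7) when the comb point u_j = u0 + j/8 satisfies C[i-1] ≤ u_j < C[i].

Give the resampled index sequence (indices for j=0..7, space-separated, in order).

C = [7/41, 8/41, 8/41, 15/41, 24/41, 29/41, 37/41, 1]
j=0: u_0=11/120 ∈ [0, 7/41) → index 0
j=1: u_1=13/60 ∈ [8/41, 15/41) → index 3
j=2: u_2=41/120 ∈ [8/41, 15/41) → index 3
j=3: u_3=7/15 ∈ [15/41, 24/41) → index 4
j=4: u_4=71/120 ∈ [24/41, 29/41) → index 5
j=5: u_5=43/60 ∈ [29/41, 37/41) → index 6
j=6: u_6=101/120 ∈ [29/41, 37/41) → index 6
j=7: u_7=29/30 ∈ [37/41, 1) → index 7

0 3 3 4 5 6 6 7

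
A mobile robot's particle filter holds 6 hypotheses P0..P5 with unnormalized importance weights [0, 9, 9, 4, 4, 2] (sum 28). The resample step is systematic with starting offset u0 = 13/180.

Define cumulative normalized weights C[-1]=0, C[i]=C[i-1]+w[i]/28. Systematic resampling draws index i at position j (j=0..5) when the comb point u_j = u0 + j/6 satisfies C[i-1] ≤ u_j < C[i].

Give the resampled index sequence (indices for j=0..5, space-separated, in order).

1 1 2 2 3 4

C = [0, 9/28, 9/14, 11/14, 13/14, 1]
j=0: u_0=13/180 ∈ [0, 9/28) → index 1
j=1: u_1=43/180 ∈ [0, 9/28) → index 1
j=2: u_2=73/180 ∈ [9/28, 9/14) → index 2
j=3: u_3=103/180 ∈ [9/28, 9/14) → index 2
j=4: u_4=133/180 ∈ [9/14, 11/14) → index 3
j=5: u_5=163/180 ∈ [11/14, 13/14) → index 4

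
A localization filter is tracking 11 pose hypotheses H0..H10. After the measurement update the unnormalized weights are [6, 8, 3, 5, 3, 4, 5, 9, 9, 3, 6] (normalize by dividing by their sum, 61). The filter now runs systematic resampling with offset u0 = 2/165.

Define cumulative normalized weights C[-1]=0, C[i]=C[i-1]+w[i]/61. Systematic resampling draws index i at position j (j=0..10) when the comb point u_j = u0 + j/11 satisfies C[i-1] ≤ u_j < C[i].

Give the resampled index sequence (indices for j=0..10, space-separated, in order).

0 1 1 3 4 5 7 7 8 8 10

C = [6/61, 14/61, 17/61, 22/61, 25/61, 29/61, 34/61, 43/61, 52/61, 55/61, 1]
j=0: u_0=2/165 ∈ [0, 6/61) → index 0
j=1: u_1=17/165 ∈ [6/61, 14/61) → index 1
j=2: u_2=32/165 ∈ [6/61, 14/61) → index 1
j=3: u_3=47/165 ∈ [17/61, 22/61) → index 3
j=4: u_4=62/165 ∈ [22/61, 25/61) → index 4
j=5: u_5=7/15 ∈ [25/61, 29/61) → index 5
j=6: u_6=92/165 ∈ [34/61, 43/61) → index 7
j=7: u_7=107/165 ∈ [34/61, 43/61) → index 7
j=8: u_8=122/165 ∈ [43/61, 52/61) → index 8
j=9: u_9=137/165 ∈ [43/61, 52/61) → index 8
j=10: u_10=152/165 ∈ [55/61, 1) → index 10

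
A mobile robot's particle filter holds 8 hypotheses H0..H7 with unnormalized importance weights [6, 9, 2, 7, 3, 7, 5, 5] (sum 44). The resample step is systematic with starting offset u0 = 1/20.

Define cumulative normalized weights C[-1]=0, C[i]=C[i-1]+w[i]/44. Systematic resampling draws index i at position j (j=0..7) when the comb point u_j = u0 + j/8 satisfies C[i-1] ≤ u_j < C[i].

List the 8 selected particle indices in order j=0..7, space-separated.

C = [3/22, 15/44, 17/44, 6/11, 27/44, 17/22, 39/44, 1]
j=0: u_0=1/20 ∈ [0, 3/22) → index 0
j=1: u_1=7/40 ∈ [3/22, 15/44) → index 1
j=2: u_2=3/10 ∈ [3/22, 15/44) → index 1
j=3: u_3=17/40 ∈ [17/44, 6/11) → index 3
j=4: u_4=11/20 ∈ [6/11, 27/44) → index 4
j=5: u_5=27/40 ∈ [27/44, 17/22) → index 5
j=6: u_6=4/5 ∈ [17/22, 39/44) → index 6
j=7: u_7=37/40 ∈ [39/44, 1) → index 7

0 1 1 3 4 5 6 7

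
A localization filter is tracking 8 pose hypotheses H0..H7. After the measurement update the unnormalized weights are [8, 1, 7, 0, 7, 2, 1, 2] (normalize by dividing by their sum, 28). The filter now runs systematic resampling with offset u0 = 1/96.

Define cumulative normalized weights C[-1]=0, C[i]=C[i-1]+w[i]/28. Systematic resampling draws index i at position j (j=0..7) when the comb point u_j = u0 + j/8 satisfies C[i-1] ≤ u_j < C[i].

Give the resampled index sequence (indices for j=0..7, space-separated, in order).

C = [2/7, 9/28, 4/7, 4/7, 23/28, 25/28, 13/14, 1]
j=0: u_0=1/96 ∈ [0, 2/7) → index 0
j=1: u_1=13/96 ∈ [0, 2/7) → index 0
j=2: u_2=25/96 ∈ [0, 2/7) → index 0
j=3: u_3=37/96 ∈ [9/28, 4/7) → index 2
j=4: u_4=49/96 ∈ [9/28, 4/7) → index 2
j=5: u_5=61/96 ∈ [4/7, 23/28) → index 4
j=6: u_6=73/96 ∈ [4/7, 23/28) → index 4
j=7: u_7=85/96 ∈ [23/28, 25/28) → index 5

0 0 0 2 2 4 4 5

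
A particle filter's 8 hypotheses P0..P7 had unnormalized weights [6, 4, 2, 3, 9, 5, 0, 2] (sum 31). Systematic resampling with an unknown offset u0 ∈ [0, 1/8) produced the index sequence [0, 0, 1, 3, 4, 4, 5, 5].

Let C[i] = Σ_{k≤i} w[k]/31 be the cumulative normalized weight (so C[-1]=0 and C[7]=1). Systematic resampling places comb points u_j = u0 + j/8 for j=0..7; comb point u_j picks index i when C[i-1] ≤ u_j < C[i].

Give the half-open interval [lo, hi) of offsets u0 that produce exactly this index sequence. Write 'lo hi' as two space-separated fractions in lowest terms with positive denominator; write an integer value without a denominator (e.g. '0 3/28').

3/124 15/248

C = [6/31, 10/31, 12/31, 15/31, 24/31, 29/31, 29/31, 1]
j=0 picked index 0: u0 ∈ [0, 6/31)
j=1 picked index 0: u0 ∈ [-1/8, 17/248)
j=2 picked index 1: u0 ∈ [-7/124, 9/124)
j=3 picked index 3: u0 ∈ [3/248, 27/248)
j=4 picked index 4: u0 ∈ [-1/62, 17/62)
j=5 picked index 4: u0 ∈ [-35/248, 37/248)
j=6 picked index 5: u0 ∈ [3/124, 23/124)
j=7 picked index 5: u0 ∈ [-25/248, 15/248)
intersection: [3/124, 15/248)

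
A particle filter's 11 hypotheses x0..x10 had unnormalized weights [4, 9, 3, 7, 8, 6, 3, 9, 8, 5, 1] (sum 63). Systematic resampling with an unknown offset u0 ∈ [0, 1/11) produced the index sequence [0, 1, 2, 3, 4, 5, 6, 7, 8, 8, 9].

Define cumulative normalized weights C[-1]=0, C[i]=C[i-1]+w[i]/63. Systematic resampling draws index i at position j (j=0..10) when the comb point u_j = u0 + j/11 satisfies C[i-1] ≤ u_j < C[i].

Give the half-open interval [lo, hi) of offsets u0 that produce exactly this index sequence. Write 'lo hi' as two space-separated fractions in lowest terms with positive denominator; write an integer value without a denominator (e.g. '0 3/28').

5/99 4/63

C = [4/63, 13/63, 16/63, 23/63, 31/63, 37/63, 40/63, 7/9, 19/21, 62/63, 1]
j=0 picked index 0: u0 ∈ [0, 4/63)
j=1 picked index 1: u0 ∈ [-19/693, 80/693)
j=2 picked index 2: u0 ∈ [17/693, 50/693)
j=3 picked index 3: u0 ∈ [-13/693, 64/693)
j=4 picked index 4: u0 ∈ [1/693, 89/693)
j=5 picked index 5: u0 ∈ [26/693, 92/693)
j=6 picked index 6: u0 ∈ [29/693, 62/693)
j=7 picked index 7: u0 ∈ [-1/693, 14/99)
j=8 picked index 8: u0 ∈ [5/99, 41/231)
j=9 picked index 8: u0 ∈ [-4/99, 20/231)
j=10 picked index 9: u0 ∈ [-1/231, 52/693)
intersection: [5/99, 4/63)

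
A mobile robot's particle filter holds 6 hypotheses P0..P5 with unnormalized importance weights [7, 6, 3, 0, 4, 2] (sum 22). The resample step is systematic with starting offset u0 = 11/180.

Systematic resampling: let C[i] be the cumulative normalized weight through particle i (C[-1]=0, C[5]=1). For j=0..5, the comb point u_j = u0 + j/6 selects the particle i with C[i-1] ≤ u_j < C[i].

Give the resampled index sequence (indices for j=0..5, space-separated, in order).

C = [7/22, 13/22, 8/11, 8/11, 10/11, 1]
j=0: u_0=11/180 ∈ [0, 7/22) → index 0
j=1: u_1=41/180 ∈ [0, 7/22) → index 0
j=2: u_2=71/180 ∈ [7/22, 13/22) → index 1
j=3: u_3=101/180 ∈ [7/22, 13/22) → index 1
j=4: u_4=131/180 ∈ [8/11, 10/11) → index 4
j=5: u_5=161/180 ∈ [8/11, 10/11) → index 4

0 0 1 1 4 4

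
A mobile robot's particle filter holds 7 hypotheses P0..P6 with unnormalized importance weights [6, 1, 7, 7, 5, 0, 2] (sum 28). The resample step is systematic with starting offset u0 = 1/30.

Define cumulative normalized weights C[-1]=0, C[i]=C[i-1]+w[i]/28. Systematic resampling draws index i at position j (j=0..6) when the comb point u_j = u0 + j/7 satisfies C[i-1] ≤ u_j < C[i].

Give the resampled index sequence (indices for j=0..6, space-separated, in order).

0 0 2 2 3 3 4

C = [3/14, 1/4, 1/2, 3/4, 13/14, 13/14, 1]
j=0: u_0=1/30 ∈ [0, 3/14) → index 0
j=1: u_1=37/210 ∈ [0, 3/14) → index 0
j=2: u_2=67/210 ∈ [1/4, 1/2) → index 2
j=3: u_3=97/210 ∈ [1/4, 1/2) → index 2
j=4: u_4=127/210 ∈ [1/2, 3/4) → index 3
j=5: u_5=157/210 ∈ [1/2, 3/4) → index 3
j=6: u_6=187/210 ∈ [3/4, 13/14) → index 4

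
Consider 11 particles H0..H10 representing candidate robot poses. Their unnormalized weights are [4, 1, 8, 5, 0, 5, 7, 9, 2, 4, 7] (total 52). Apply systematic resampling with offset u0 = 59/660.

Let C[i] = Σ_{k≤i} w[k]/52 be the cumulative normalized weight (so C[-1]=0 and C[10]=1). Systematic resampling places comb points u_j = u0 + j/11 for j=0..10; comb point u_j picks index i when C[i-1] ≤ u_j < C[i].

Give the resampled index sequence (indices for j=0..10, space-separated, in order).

1 2 3 5 6 6 7 7 9 10 10

C = [1/13, 5/52, 1/4, 9/26, 9/26, 23/52, 15/26, 3/4, 41/52, 45/52, 1]
j=0: u_0=59/660 ∈ [1/13, 5/52) → index 1
j=1: u_1=119/660 ∈ [5/52, 1/4) → index 2
j=2: u_2=179/660 ∈ [1/4, 9/26) → index 3
j=3: u_3=239/660 ∈ [9/26, 23/52) → index 5
j=4: u_4=299/660 ∈ [23/52, 15/26) → index 6
j=5: u_5=359/660 ∈ [23/52, 15/26) → index 6
j=6: u_6=419/660 ∈ [15/26, 3/4) → index 7
j=7: u_7=479/660 ∈ [15/26, 3/4) → index 7
j=8: u_8=49/60 ∈ [41/52, 45/52) → index 9
j=9: u_9=599/660 ∈ [45/52, 1) → index 10
j=10: u_10=659/660 ∈ [45/52, 1) → index 10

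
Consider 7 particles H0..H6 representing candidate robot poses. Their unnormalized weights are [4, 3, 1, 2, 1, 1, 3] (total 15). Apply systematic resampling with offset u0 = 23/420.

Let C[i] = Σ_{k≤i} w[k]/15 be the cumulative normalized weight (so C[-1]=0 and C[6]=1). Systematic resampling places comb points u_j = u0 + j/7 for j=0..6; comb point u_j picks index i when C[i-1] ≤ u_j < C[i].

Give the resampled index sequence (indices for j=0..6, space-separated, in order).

0 0 1 2 3 5 6

C = [4/15, 7/15, 8/15, 2/3, 11/15, 4/5, 1]
j=0: u_0=23/420 ∈ [0, 4/15) → index 0
j=1: u_1=83/420 ∈ [0, 4/15) → index 0
j=2: u_2=143/420 ∈ [4/15, 7/15) → index 1
j=3: u_3=29/60 ∈ [7/15, 8/15) → index 2
j=4: u_4=263/420 ∈ [8/15, 2/3) → index 3
j=5: u_5=323/420 ∈ [11/15, 4/5) → index 5
j=6: u_6=383/420 ∈ [4/5, 1) → index 6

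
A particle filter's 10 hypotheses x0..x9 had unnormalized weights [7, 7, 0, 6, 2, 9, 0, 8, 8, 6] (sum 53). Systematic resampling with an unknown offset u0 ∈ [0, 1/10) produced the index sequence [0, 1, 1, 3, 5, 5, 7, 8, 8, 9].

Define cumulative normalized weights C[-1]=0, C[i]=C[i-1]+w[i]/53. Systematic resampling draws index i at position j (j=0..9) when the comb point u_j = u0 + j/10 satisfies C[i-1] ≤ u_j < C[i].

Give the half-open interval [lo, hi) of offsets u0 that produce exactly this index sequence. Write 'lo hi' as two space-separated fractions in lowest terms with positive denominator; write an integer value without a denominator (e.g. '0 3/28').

C = [7/53, 14/53, 14/53, 20/53, 22/53, 31/53, 31/53, 39/53, 47/53, 1]
j=0 picked index 0: u0 ∈ [0, 7/53)
j=1 picked index 1: u0 ∈ [17/530, 87/530)
j=2 picked index 1: u0 ∈ [-18/265, 17/265)
j=3 picked index 3: u0 ∈ [-19/530, 41/530)
j=4 picked index 5: u0 ∈ [4/265, 49/265)
j=5 picked index 5: u0 ∈ [-9/106, 9/106)
j=6 picked index 7: u0 ∈ [-4/265, 36/265)
j=7 picked index 8: u0 ∈ [19/530, 99/530)
j=8 picked index 8: u0 ∈ [-17/265, 23/265)
j=9 picked index 9: u0 ∈ [-7/530, 1/10)
intersection: [19/530, 17/265)

19/530 17/265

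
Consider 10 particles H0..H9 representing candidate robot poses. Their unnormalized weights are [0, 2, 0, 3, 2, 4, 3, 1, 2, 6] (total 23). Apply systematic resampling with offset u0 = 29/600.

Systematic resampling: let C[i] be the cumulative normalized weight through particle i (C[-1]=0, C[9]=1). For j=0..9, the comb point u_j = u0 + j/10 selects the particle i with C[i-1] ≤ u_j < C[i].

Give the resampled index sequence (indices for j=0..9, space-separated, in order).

C = [0, 2/23, 2/23, 5/23, 7/23, 11/23, 14/23, 15/23, 17/23, 1]
j=0: u_0=29/600 ∈ [0, 2/23) → index 1
j=1: u_1=89/600 ∈ [2/23, 5/23) → index 3
j=2: u_2=149/600 ∈ [5/23, 7/23) → index 4
j=3: u_3=209/600 ∈ [7/23, 11/23) → index 5
j=4: u_4=269/600 ∈ [7/23, 11/23) → index 5
j=5: u_5=329/600 ∈ [11/23, 14/23) → index 6
j=6: u_6=389/600 ∈ [14/23, 15/23) → index 7
j=7: u_7=449/600 ∈ [17/23, 1) → index 9
j=8: u_8=509/600 ∈ [17/23, 1) → index 9
j=9: u_9=569/600 ∈ [17/23, 1) → index 9

1 3 4 5 5 6 7 9 9 9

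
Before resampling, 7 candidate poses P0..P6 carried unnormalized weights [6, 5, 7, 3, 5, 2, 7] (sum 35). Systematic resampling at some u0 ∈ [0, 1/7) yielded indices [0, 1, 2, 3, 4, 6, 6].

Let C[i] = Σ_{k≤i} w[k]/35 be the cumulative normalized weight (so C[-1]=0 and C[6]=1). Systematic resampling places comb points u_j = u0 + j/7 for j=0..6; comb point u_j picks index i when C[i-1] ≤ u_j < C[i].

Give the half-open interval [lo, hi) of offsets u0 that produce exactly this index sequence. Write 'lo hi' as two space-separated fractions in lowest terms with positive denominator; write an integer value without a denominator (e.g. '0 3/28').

3/35 1/7

C = [6/35, 11/35, 18/35, 3/5, 26/35, 4/5, 1]
j=0 picked index 0: u0 ∈ [0, 6/35)
j=1 picked index 1: u0 ∈ [1/35, 6/35)
j=2 picked index 2: u0 ∈ [1/35, 8/35)
j=3 picked index 3: u0 ∈ [3/35, 6/35)
j=4 picked index 4: u0 ∈ [1/35, 6/35)
j=5 picked index 6: u0 ∈ [3/35, 2/7)
j=6 picked index 6: u0 ∈ [-2/35, 1/7)
intersection: [3/35, 1/7)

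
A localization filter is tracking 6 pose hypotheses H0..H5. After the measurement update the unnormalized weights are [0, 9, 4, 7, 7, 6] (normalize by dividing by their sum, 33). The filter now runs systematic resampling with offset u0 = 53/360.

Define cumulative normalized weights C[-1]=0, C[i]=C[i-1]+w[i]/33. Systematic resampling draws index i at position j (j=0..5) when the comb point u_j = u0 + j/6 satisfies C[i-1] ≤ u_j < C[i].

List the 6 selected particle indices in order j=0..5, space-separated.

1 2 3 4 4 5

C = [0, 3/11, 13/33, 20/33, 9/11, 1]
j=0: u_0=53/360 ∈ [0, 3/11) → index 1
j=1: u_1=113/360 ∈ [3/11, 13/33) → index 2
j=2: u_2=173/360 ∈ [13/33, 20/33) → index 3
j=3: u_3=233/360 ∈ [20/33, 9/11) → index 4
j=4: u_4=293/360 ∈ [20/33, 9/11) → index 4
j=5: u_5=353/360 ∈ [9/11, 1) → index 5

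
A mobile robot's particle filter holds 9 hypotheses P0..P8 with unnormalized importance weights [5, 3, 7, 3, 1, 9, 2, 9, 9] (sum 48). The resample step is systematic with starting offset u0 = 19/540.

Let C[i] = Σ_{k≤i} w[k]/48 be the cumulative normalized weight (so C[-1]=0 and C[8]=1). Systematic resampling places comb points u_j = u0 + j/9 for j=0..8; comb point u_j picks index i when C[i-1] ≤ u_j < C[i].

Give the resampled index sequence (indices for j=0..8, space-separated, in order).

0 1 2 3 5 6 7 8 8

C = [5/48, 1/6, 5/16, 3/8, 19/48, 7/12, 5/8, 13/16, 1]
j=0: u_0=19/540 ∈ [0, 5/48) → index 0
j=1: u_1=79/540 ∈ [5/48, 1/6) → index 1
j=2: u_2=139/540 ∈ [1/6, 5/16) → index 2
j=3: u_3=199/540 ∈ [5/16, 3/8) → index 3
j=4: u_4=259/540 ∈ [19/48, 7/12) → index 5
j=5: u_5=319/540 ∈ [7/12, 5/8) → index 6
j=6: u_6=379/540 ∈ [5/8, 13/16) → index 7
j=7: u_7=439/540 ∈ [13/16, 1) → index 8
j=8: u_8=499/540 ∈ [13/16, 1) → index 8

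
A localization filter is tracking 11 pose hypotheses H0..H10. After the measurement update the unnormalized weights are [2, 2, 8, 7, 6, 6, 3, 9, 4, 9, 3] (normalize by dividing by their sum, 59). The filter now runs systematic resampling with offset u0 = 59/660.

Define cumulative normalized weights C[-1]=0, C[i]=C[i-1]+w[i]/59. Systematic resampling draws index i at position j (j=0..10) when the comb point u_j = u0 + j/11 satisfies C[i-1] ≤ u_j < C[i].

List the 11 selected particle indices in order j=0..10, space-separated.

2 2 3 4 5 6 7 7 9 9 10

C = [2/59, 4/59, 12/59, 19/59, 25/59, 31/59, 34/59, 43/59, 47/59, 56/59, 1]
j=0: u_0=59/660 ∈ [4/59, 12/59) → index 2
j=1: u_1=119/660 ∈ [4/59, 12/59) → index 2
j=2: u_2=179/660 ∈ [12/59, 19/59) → index 3
j=3: u_3=239/660 ∈ [19/59, 25/59) → index 4
j=4: u_4=299/660 ∈ [25/59, 31/59) → index 5
j=5: u_5=359/660 ∈ [31/59, 34/59) → index 6
j=6: u_6=419/660 ∈ [34/59, 43/59) → index 7
j=7: u_7=479/660 ∈ [34/59, 43/59) → index 7
j=8: u_8=49/60 ∈ [47/59, 56/59) → index 9
j=9: u_9=599/660 ∈ [47/59, 56/59) → index 9
j=10: u_10=659/660 ∈ [56/59, 1) → index 10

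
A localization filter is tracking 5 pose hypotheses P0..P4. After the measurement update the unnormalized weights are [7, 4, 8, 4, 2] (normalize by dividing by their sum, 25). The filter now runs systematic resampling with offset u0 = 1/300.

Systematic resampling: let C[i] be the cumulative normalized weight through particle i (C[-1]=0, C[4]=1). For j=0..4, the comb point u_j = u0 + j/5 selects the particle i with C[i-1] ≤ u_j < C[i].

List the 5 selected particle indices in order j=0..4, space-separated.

C = [7/25, 11/25, 19/25, 23/25, 1]
j=0: u_0=1/300 ∈ [0, 7/25) → index 0
j=1: u_1=61/300 ∈ [0, 7/25) → index 0
j=2: u_2=121/300 ∈ [7/25, 11/25) → index 1
j=3: u_3=181/300 ∈ [11/25, 19/25) → index 2
j=4: u_4=241/300 ∈ [19/25, 23/25) → index 3

0 0 1 2 3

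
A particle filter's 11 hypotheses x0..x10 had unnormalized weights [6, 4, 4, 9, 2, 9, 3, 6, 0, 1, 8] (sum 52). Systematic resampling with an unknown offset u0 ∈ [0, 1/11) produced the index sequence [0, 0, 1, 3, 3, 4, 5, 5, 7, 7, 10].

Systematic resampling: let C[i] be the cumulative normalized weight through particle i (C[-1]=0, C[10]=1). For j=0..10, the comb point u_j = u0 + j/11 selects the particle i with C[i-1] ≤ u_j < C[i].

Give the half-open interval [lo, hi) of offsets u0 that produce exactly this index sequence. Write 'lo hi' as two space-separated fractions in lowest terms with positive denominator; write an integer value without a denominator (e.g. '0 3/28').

0 5/572

C = [3/26, 5/26, 7/26, 23/52, 25/52, 17/26, 37/52, 43/52, 43/52, 11/13, 1]
j=0 picked index 0: u0 ∈ [0, 3/26)
j=1 picked index 0: u0 ∈ [-1/11, 7/286)
j=2 picked index 1: u0 ∈ [-19/286, 3/286)
j=3 picked index 3: u0 ∈ [-1/286, 97/572)
j=4 picked index 3: u0 ∈ [-27/286, 45/572)
j=5 picked index 4: u0 ∈ [-7/572, 15/572)
j=6 picked index 5: u0 ∈ [-37/572, 31/286)
j=7 picked index 5: u0 ∈ [-89/572, 5/286)
j=8 picked index 7: u0 ∈ [-9/572, 57/572)
j=9 picked index 7: u0 ∈ [-61/572, 5/572)
j=10 picked index 10: u0 ∈ [-9/143, 1/11)
intersection: [0, 5/572)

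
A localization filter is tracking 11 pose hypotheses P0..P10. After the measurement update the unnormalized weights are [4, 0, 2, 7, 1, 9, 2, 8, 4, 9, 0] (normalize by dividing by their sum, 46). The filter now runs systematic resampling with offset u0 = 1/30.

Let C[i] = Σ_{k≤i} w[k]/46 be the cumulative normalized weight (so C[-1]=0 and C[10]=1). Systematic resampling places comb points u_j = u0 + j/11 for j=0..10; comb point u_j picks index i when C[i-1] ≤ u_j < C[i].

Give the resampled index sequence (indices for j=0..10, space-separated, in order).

0 2 3 5 5 5 7 7 8 9 9

C = [2/23, 2/23, 3/23, 13/46, 7/23, 1/2, 25/46, 33/46, 37/46, 1, 1]
j=0: u_0=1/30 ∈ [0, 2/23) → index 0
j=1: u_1=41/330 ∈ [2/23, 3/23) → index 2
j=2: u_2=71/330 ∈ [3/23, 13/46) → index 3
j=3: u_3=101/330 ∈ [7/23, 1/2) → index 5
j=4: u_4=131/330 ∈ [7/23, 1/2) → index 5
j=5: u_5=161/330 ∈ [7/23, 1/2) → index 5
j=6: u_6=191/330 ∈ [25/46, 33/46) → index 7
j=7: u_7=221/330 ∈ [25/46, 33/46) → index 7
j=8: u_8=251/330 ∈ [33/46, 37/46) → index 8
j=9: u_9=281/330 ∈ [37/46, 1) → index 9
j=10: u_10=311/330 ∈ [37/46, 1) → index 9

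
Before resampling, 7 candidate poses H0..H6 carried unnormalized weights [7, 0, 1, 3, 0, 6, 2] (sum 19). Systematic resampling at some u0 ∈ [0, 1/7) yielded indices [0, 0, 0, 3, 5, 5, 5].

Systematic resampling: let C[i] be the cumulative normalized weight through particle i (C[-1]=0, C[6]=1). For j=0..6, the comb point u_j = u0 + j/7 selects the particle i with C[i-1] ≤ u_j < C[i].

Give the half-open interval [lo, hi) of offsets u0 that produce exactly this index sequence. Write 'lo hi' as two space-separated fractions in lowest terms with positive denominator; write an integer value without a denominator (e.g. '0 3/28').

1/133 5/133

C = [7/19, 7/19, 8/19, 11/19, 11/19, 17/19, 1]
j=0 picked index 0: u0 ∈ [0, 7/19)
j=1 picked index 0: u0 ∈ [-1/7, 30/133)
j=2 picked index 0: u0 ∈ [-2/7, 11/133)
j=3 picked index 3: u0 ∈ [-1/133, 20/133)
j=4 picked index 5: u0 ∈ [1/133, 43/133)
j=5 picked index 5: u0 ∈ [-18/133, 24/133)
j=6 picked index 5: u0 ∈ [-37/133, 5/133)
intersection: [1/133, 5/133)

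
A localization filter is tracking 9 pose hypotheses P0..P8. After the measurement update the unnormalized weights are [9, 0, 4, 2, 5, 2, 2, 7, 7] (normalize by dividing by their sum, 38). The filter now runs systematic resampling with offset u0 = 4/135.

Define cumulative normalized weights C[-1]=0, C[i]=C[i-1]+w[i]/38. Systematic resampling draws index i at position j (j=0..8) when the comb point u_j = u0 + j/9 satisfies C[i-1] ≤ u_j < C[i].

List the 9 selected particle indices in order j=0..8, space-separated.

C = [9/38, 9/38, 13/38, 15/38, 10/19, 11/19, 12/19, 31/38, 1]
j=0: u_0=4/135 ∈ [0, 9/38) → index 0
j=1: u_1=19/135 ∈ [0, 9/38) → index 0
j=2: u_2=34/135 ∈ [9/38, 13/38) → index 2
j=3: u_3=49/135 ∈ [13/38, 15/38) → index 3
j=4: u_4=64/135 ∈ [15/38, 10/19) → index 4
j=5: u_5=79/135 ∈ [11/19, 12/19) → index 6
j=6: u_6=94/135 ∈ [12/19, 31/38) → index 7
j=7: u_7=109/135 ∈ [12/19, 31/38) → index 7
j=8: u_8=124/135 ∈ [31/38, 1) → index 8

0 0 2 3 4 6 7 7 8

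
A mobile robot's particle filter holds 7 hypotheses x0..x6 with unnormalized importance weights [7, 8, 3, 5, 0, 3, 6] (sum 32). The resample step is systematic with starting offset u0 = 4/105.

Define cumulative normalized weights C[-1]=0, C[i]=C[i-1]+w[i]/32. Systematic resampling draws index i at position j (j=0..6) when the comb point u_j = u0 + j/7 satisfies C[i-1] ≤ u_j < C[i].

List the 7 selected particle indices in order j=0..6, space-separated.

0 0 1 1 3 5 6

C = [7/32, 15/32, 9/16, 23/32, 23/32, 13/16, 1]
j=0: u_0=4/105 ∈ [0, 7/32) → index 0
j=1: u_1=19/105 ∈ [0, 7/32) → index 0
j=2: u_2=34/105 ∈ [7/32, 15/32) → index 1
j=3: u_3=7/15 ∈ [7/32, 15/32) → index 1
j=4: u_4=64/105 ∈ [9/16, 23/32) → index 3
j=5: u_5=79/105 ∈ [23/32, 13/16) → index 5
j=6: u_6=94/105 ∈ [13/16, 1) → index 6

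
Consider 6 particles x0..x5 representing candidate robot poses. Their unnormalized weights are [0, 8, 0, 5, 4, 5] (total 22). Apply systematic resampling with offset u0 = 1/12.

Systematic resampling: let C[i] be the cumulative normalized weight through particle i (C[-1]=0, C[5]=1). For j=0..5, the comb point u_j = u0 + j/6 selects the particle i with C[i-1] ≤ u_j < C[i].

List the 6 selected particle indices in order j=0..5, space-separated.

1 1 3 3 4 5

C = [0, 4/11, 4/11, 13/22, 17/22, 1]
j=0: u_0=1/12 ∈ [0, 4/11) → index 1
j=1: u_1=1/4 ∈ [0, 4/11) → index 1
j=2: u_2=5/12 ∈ [4/11, 13/22) → index 3
j=3: u_3=7/12 ∈ [4/11, 13/22) → index 3
j=4: u_4=3/4 ∈ [13/22, 17/22) → index 4
j=5: u_5=11/12 ∈ [17/22, 1) → index 5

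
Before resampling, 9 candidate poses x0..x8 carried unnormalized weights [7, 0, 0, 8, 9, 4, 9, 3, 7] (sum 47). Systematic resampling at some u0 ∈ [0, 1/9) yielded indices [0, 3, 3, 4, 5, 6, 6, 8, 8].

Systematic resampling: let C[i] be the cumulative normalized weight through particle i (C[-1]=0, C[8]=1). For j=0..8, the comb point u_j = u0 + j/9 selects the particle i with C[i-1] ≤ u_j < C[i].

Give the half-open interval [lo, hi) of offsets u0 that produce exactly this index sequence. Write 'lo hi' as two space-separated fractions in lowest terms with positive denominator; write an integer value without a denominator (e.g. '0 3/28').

31/423 41/423

C = [7/47, 7/47, 7/47, 15/47, 24/47, 28/47, 37/47, 40/47, 1]
j=0 picked index 0: u0 ∈ [0, 7/47)
j=1 picked index 3: u0 ∈ [16/423, 88/423)
j=2 picked index 3: u0 ∈ [-31/423, 41/423)
j=3 picked index 4: u0 ∈ [-2/141, 25/141)
j=4 picked index 5: u0 ∈ [28/423, 64/423)
j=5 picked index 6: u0 ∈ [17/423, 98/423)
j=6 picked index 6: u0 ∈ [-10/141, 17/141)
j=7 picked index 8: u0 ∈ [31/423, 2/9)
j=8 picked index 8: u0 ∈ [-16/423, 1/9)
intersection: [31/423, 41/423)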